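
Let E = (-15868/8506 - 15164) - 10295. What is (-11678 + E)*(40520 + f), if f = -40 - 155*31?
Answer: -5634923151625/4253 ≈ -1.3249e+9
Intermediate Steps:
f = -4845 (f = -40 - 31*155 = -40 - 4805 = -4845)
E = -108285061/4253 (E = (-15868*1/8506 - 15164) - 10295 = (-7934/4253 - 15164) - 10295 = -64500426/4253 - 10295 = -108285061/4253 ≈ -25461.)
(-11678 + E)*(40520 + f) = (-11678 - 108285061/4253)*(40520 - 4845) = -157951595/4253*35675 = -5634923151625/4253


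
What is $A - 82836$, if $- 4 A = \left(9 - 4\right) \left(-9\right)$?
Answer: $- \frac{331299}{4} \approx -82825.0$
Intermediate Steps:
$A = \frac{45}{4}$ ($A = - \frac{\left(9 - 4\right) \left(-9\right)}{4} = - \frac{5 \left(-9\right)}{4} = \left(- \frac{1}{4}\right) \left(-45\right) = \frac{45}{4} \approx 11.25$)
$A - 82836 = \frac{45}{4} - 82836 = - \frac{331299}{4}$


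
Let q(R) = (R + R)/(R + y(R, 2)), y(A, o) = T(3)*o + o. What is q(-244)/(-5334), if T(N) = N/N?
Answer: -61/160020 ≈ -0.00038120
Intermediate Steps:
T(N) = 1
y(A, o) = 2*o (y(A, o) = 1*o + o = o + o = 2*o)
q(R) = 2*R/(4 + R) (q(R) = (R + R)/(R + 2*2) = (2*R)/(R + 4) = (2*R)/(4 + R) = 2*R/(4 + R))
q(-244)/(-5334) = (2*(-244)/(4 - 244))/(-5334) = (2*(-244)/(-240))*(-1/5334) = (2*(-244)*(-1/240))*(-1/5334) = (61/30)*(-1/5334) = -61/160020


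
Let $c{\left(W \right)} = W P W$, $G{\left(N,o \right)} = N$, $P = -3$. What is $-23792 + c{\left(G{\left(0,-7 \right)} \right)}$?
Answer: $-23792$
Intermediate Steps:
$c{\left(W \right)} = - 3 W^{2}$ ($c{\left(W \right)} = W \left(-3\right) W = - 3 W W = - 3 W^{2}$)
$-23792 + c{\left(G{\left(0,-7 \right)} \right)} = -23792 - 3 \cdot 0^{2} = -23792 - 0 = -23792 + 0 = -23792$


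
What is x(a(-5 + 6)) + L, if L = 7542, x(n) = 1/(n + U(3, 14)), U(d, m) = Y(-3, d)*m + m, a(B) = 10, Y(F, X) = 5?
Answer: 708949/94 ≈ 7542.0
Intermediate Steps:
U(d, m) = 6*m (U(d, m) = 5*m + m = 6*m)
x(n) = 1/(84 + n) (x(n) = 1/(n + 6*14) = 1/(n + 84) = 1/(84 + n))
x(a(-5 + 6)) + L = 1/(84 + 10) + 7542 = 1/94 + 7542 = 708949/94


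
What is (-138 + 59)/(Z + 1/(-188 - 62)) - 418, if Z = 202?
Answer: -21128332/50499 ≈ -418.39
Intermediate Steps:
(-138 + 59)/(Z + 1/(-188 - 62)) - 418 = (-138 + 59)/(202 + 1/(-188 - 62)) - 418 = -79/(202 + 1/(-250)) - 418 = -79/(202 - 1/250) - 418 = -79/50499/250 - 418 = -79*250/50499 - 418 = -19750/50499 - 418 = -21128332/50499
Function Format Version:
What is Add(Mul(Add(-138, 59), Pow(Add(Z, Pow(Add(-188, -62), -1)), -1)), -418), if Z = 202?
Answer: Rational(-21128332, 50499) ≈ -418.39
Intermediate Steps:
Add(Mul(Add(-138, 59), Pow(Add(Z, Pow(Add(-188, -62), -1)), -1)), -418) = Add(Mul(Add(-138, 59), Pow(Add(202, Pow(Add(-188, -62), -1)), -1)), -418) = Add(Mul(-79, Pow(Add(202, Pow(-250, -1)), -1)), -418) = Add(Mul(-79, Pow(Add(202, Rational(-1, 250)), -1)), -418) = Add(Mul(-79, Pow(Rational(50499, 250), -1)), -418) = Add(Mul(-79, Rational(250, 50499)), -418) = Add(Rational(-19750, 50499), -418) = Rational(-21128332, 50499)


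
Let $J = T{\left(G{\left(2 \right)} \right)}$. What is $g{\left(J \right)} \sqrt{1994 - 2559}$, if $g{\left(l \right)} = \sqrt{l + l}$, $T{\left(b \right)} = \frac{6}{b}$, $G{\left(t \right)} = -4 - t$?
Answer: $- \sqrt{1130} \approx -33.615$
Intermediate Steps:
$J = -1$ ($J = \frac{6}{-4 - 2} = \frac{6}{-6} = 6 \left(- \frac{1}{6}\right) = -1$)
$g{\left(l \right)} = \sqrt{2} \sqrt{l}$ ($g{\left(l \right)} = \sqrt{2 l} = \sqrt{2} \sqrt{l}$)
$g{\left(J \right)} \sqrt{1994 - 2559} = \sqrt{2} \sqrt{-1} \sqrt{1994 - 2559} = \sqrt{2} i \sqrt{-565} = i \sqrt{2} i \sqrt{565} = - \sqrt{1130}$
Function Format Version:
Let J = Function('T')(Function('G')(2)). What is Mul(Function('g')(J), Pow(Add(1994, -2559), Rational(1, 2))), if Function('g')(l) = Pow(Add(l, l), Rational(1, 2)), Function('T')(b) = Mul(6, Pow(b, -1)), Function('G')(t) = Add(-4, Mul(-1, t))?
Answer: Mul(-1, Pow(1130, Rational(1, 2))) ≈ -33.615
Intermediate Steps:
J = -1 (J = Mul(6, Pow(Add(-4, Mul(-1, 2)), -1)) = Mul(6, Pow(Add(-4, -2), -1)) = Mul(6, Pow(-6, -1)) = Mul(6, Rational(-1, 6)) = -1)
Function('g')(l) = Mul(Pow(2, Rational(1, 2)), Pow(l, Rational(1, 2))) (Function('g')(l) = Pow(Mul(2, l), Rational(1, 2)) = Mul(Pow(2, Rational(1, 2)), Pow(l, Rational(1, 2))))
Mul(Function('g')(J), Pow(Add(1994, -2559), Rational(1, 2))) = Mul(Mul(Pow(2, Rational(1, 2)), Pow(-1, Rational(1, 2))), Pow(Add(1994, -2559), Rational(1, 2))) = Mul(Mul(Pow(2, Rational(1, 2)), I), Pow(-565, Rational(1, 2))) = Mul(Mul(I, Pow(2, Rational(1, 2))), Mul(I, Pow(565, Rational(1, 2)))) = Mul(-1, Pow(1130, Rational(1, 2)))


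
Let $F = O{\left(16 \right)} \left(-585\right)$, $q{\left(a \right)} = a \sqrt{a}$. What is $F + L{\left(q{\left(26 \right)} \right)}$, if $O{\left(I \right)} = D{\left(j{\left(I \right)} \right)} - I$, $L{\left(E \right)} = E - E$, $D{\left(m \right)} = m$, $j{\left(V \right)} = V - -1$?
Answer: $-585$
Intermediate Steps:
$j{\left(V \right)} = 1 + V$ ($j{\left(V \right)} = V + 1 = 1 + V$)
$q{\left(a \right)} = a^{\frac{3}{2}}$
$L{\left(E \right)} = 0$
$O{\left(I \right)} = 1$ ($O{\left(I \right)} = \left(1 + I\right) - I = 1$)
$F = -585$ ($F = 1 \left(-585\right) = -585$)
$F + L{\left(q{\left(26 \right)} \right)} = -585 + 0 = -585$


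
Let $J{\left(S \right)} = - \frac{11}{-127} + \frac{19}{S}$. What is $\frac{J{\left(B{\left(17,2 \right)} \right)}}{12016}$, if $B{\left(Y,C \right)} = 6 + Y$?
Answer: $\frac{1333}{17549368} \approx 7.5957 \cdot 10^{-5}$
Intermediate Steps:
$J{\left(S \right)} = \frac{11}{127} + \frac{19}{S}$ ($J{\left(S \right)} = \left(-11\right) \left(- \frac{1}{127}\right) + \frac{19}{S} = \frac{11}{127} + \frac{19}{S}$)
$\frac{J{\left(B{\left(17,2 \right)} \right)}}{12016} = \frac{\frac{11}{127} + \frac{19}{6 + 17}}{12016} = \left(\frac{11}{127} + \frac{19}{23}\right) \frac{1}{12016} = \frac{2666}{2921} \cdot \frac{1}{12016} = \frac{1333}{17549368}$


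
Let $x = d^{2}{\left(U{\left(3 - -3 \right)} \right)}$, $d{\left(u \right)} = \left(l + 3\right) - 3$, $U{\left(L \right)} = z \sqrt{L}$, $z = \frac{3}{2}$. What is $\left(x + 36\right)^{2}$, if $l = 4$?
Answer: $2704$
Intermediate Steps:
$z = \frac{3}{2}$ ($z = 3 \cdot \frac{1}{2} = \frac{3}{2} \approx 1.5$)
$U{\left(L \right)} = \frac{3 \sqrt{L}}{2}$
$d{\left(u \right)} = 4$ ($d{\left(u \right)} = \left(4 + 3\right) - 3 = 7 - 3 = 4$)
$x = 16$ ($x = 4^{2} = 16$)
$\left(x + 36\right)^{2} = \left(16 + 36\right)^{2} = 52^{2} = 2704$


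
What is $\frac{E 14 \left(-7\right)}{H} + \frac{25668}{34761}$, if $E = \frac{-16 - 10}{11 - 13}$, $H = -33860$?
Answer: $\frac{152233999}{196167910} \approx 0.77604$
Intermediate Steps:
$E = 13$ ($E = - \frac{26}{-2} = \left(-26\right) \left(- \frac{1}{2}\right) = 13$)
$\frac{E 14 \left(-7\right)}{H} + \frac{25668}{34761} = \frac{13 \cdot 14 \left(-7\right)}{-33860} + \frac{25668}{34761} = 182 \left(-7\right) \left(- \frac{1}{33860}\right) + 25668 \cdot \frac{1}{34761} = \left(-1274\right) \left(- \frac{1}{33860}\right) + \frac{8556}{11587} = \frac{637}{16930} + \frac{8556}{11587} = \frac{152233999}{196167910}$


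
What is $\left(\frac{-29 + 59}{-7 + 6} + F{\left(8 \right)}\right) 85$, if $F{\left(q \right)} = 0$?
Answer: $-2550$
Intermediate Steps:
$\left(\frac{-29 + 59}{-7 + 6} + F{\left(8 \right)}\right) 85 = \left(\frac{-29 + 59}{-7 + 6} + 0\right) 85 = \left(\frac{30}{-1} + 0\right) 85 = \left(30 \left(-1\right) + 0\right) 85 = \left(-30 + 0\right) 85 = \left(-30\right) 85 = -2550$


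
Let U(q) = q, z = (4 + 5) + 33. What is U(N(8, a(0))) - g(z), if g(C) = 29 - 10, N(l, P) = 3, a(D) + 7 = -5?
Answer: -16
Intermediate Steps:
a(D) = -12 (a(D) = -7 - 5 = -12)
z = 42 (z = 9 + 33 = 42)
g(C) = 19
U(N(8, a(0))) - g(z) = 3 - 1*19 = 3 - 19 = -16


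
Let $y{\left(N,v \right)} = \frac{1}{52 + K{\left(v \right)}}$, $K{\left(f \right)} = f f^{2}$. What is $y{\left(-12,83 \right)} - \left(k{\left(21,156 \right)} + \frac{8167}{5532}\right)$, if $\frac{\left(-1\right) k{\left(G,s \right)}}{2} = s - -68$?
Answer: $\frac{156948775147}{351490372} \approx 446.52$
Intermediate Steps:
$K{\left(f \right)} = f^{3}$
$y{\left(N,v \right)} = \frac{1}{52 + v^{3}}$
$k{\left(G,s \right)} = -136 - 2 s$ ($k{\left(G,s \right)} = - 2 \left(s - -68\right) = - 2 \left(s + 68\right) = - 2 \left(68 + s\right) = -136 - 2 s$)
$y{\left(-12,83 \right)} - \left(k{\left(21,156 \right)} + \frac{8167}{5532}\right) = \frac{1}{52 + 83^{3}} - \left(\left(-136 - 312\right) + \frac{8167}{5532}\right) = \frac{1}{52 + 571787} - \left(\left(-136 - 312\right) + 8167 \cdot \frac{1}{5532}\right) = \frac{1}{571839} - \left(-448 + \frac{8167}{5532}\right) = \frac{1}{571839} - - \frac{2470169}{5532} = \frac{1}{571839} + \frac{2470169}{5532} = \frac{156948775147}{351490372}$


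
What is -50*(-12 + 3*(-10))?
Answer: 2100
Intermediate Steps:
-50*(-12 + 3*(-10)) = -50*(-12 - 30) = -50*(-42) = 2100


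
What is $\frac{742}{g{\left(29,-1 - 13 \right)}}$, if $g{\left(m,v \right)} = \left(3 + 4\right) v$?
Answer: $- \frac{53}{7} \approx -7.5714$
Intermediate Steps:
$g{\left(m,v \right)} = 7 v$
$\frac{742}{g{\left(29,-1 - 13 \right)}} = \frac{742}{7 \left(-1 - 13\right)} = \frac{742}{7 \left(-14\right)} = \frac{742}{-98} = 742 \left(- \frac{1}{98}\right) = - \frac{53}{7}$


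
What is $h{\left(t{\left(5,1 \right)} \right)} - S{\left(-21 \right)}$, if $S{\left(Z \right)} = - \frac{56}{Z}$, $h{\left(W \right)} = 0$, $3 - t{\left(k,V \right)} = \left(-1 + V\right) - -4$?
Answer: $- \frac{8}{3} \approx -2.6667$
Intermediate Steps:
$t{\left(k,V \right)} = - V$ ($t{\left(k,V \right)} = 3 - \left(\left(-1 + V\right) - -4\right) = 3 - \left(\left(-1 + V\right) + 4\right) = 3 - \left(3 + V\right) = - V$)
$h{\left(t{\left(5,1 \right)} \right)} - S{\left(-21 \right)} = 0 - - \frac{56}{-21} = 0 - \left(-56\right) \left(- \frac{1}{21}\right) = 0 - \frac{8}{3} = - \frac{8}{3}$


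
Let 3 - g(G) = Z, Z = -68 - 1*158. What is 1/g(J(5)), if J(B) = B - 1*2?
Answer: 1/229 ≈ 0.0043668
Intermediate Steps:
J(B) = -2 + B (J(B) = B - 2 = -2 + B)
Z = -226 (Z = -68 - 158 = -226)
g(G) = 229 (g(G) = 3 - 1*(-226) = 3 + 226 = 229)
1/g(J(5)) = 1/229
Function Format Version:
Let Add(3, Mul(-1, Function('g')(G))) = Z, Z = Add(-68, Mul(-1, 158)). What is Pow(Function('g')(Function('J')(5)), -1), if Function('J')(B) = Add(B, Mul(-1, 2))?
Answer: Rational(1, 229) ≈ 0.0043668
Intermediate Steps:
Function('J')(B) = Add(-2, B) (Function('J')(B) = Add(B, -2) = Add(-2, B))
Z = -226 (Z = Add(-68, -158) = -226)
Function('g')(G) = 229 (Function('g')(G) = Add(3, Mul(-1, -226)) = Add(3, 226) = 229)
Pow(Function('g')(Function('J')(5)), -1) = Pow(229, -1) = Rational(1, 229)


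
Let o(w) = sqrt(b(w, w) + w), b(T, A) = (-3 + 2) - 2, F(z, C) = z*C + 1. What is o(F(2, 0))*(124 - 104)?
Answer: 20*I*sqrt(2) ≈ 28.284*I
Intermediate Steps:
F(z, C) = 1 + C*z (F(z, C) = C*z + 1 = 1 + C*z)
b(T, A) = -3 (b(T, A) = -1 - 2 = -3)
o(w) = sqrt(-3 + w)
o(F(2, 0))*(124 - 104) = sqrt(-3 + (1 + 0*2))*(124 - 104) = sqrt(-3 + (1 + 0))*20 = sqrt(-3 + 1)*20 = sqrt(-2)*20 = (I*sqrt(2))*20 = 20*I*sqrt(2)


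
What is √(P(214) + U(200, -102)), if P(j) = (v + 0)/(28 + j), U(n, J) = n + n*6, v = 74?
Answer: √169437/11 ≈ 37.421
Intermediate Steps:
U(n, J) = 7*n (U(n, J) = n + 6*n = 7*n)
P(j) = 74/(28 + j) (P(j) = (74 + 0)/(28 + j) = 74/(28 + j))
√(P(214) + U(200, -102)) = √(74/(28 + 214) + 7*200) = √(74/242 + 1400) = √(74*(1/242) + 1400) = √(37/121 + 1400) = √(169437/121) = √169437/11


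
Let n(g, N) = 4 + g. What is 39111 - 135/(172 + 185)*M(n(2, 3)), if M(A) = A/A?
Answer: 4654164/119 ≈ 39111.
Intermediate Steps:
M(A) = 1
39111 - 135/(172 + 185)*M(n(2, 3)) = 39111 - 135/(172 + 185) = 39111 - 135/357 = 39111 - 135*(1/357) = 39111 - 45/119 = 4654164/119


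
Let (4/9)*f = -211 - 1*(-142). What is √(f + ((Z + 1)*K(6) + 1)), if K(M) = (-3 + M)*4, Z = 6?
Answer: I*√281/2 ≈ 8.3815*I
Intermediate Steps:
K(M) = -12 + 4*M
f = -621/4 (f = 9*(-211 - 1*(-142))/4 = 9*(-211 + 142)/4 = (9/4)*(-69) = -621/4 ≈ -155.25)
√(f + ((Z + 1)*K(6) + 1)) = √(-621/4 + ((6 + 1)*(-12 + 4*6) + 1)) = √(-621/4 + (7*(-12 + 24) + 1)) = √(-621/4 + (7*12 + 1)) = √(-621/4 + (84 + 1)) = √(-621/4 + 85) = √(-281/4) = I*√281/2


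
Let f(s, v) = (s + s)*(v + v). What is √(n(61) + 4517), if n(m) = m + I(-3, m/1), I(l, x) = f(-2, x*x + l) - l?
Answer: I*√25163 ≈ 158.63*I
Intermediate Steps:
f(s, v) = 4*s*v (f(s, v) = (2*s)*(2*v) = 4*s*v)
I(l, x) = -9*l - 8*x² (I(l, x) = 4*(-2)*(x*x + l) - l = 4*(-2)*(x² + l) - l = 4*(-2)*(l + x²) - l = (-8*l - 8*x²) - l = -9*l - 8*x²)
n(m) = 27 + m - 8*m² (n(m) = m + (-9*(-3) - 8*m²) = m + (27 - 8*m²) = 27 + m - 8*m²)
√(n(61) + 4517) = √((27 + 61 - 8*61²) + 4517) = √((27 + 61 - 8*3721) + 4517) = √((27 + 61 - 29768) + 4517) = √(-29680 + 4517) = √(-25163) = I*√25163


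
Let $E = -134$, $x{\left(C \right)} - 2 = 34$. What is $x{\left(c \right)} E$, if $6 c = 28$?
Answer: $-4824$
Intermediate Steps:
$c = \frac{14}{3}$ ($c = \frac{1}{6} \cdot 28 = \frac{14}{3} \approx 4.6667$)
$x{\left(C \right)} = 36$ ($x{\left(C \right)} = 2 + 34 = 36$)
$x{\left(c \right)} E = 36 \left(-134\right) = -4824$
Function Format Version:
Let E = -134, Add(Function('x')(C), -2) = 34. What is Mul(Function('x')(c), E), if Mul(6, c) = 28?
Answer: -4824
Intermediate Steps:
c = Rational(14, 3) (c = Mul(Rational(1, 6), 28) = Rational(14, 3) ≈ 4.6667)
Function('x')(C) = 36 (Function('x')(C) = Add(2, 34) = 36)
Mul(Function('x')(c), E) = Mul(36, -134) = -4824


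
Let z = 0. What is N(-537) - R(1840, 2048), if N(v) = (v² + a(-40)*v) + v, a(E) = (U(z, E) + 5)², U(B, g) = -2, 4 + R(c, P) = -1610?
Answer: 284613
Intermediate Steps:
R(c, P) = -1614 (R(c, P) = -4 - 1610 = -1614)
a(E) = 9 (a(E) = (-2 + 5)² = 3² = 9)
N(v) = v² + 10*v (N(v) = (v² + 9*v) + v = v² + 10*v)
N(-537) - R(1840, 2048) = -537*(10 - 537) - 1*(-1614) = -537*(-527) + 1614 = 282999 + 1614 = 284613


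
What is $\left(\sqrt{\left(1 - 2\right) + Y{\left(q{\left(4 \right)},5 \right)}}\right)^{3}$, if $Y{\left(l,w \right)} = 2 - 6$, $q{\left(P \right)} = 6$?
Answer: $- 5 i \sqrt{5} \approx - 11.18 i$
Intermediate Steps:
$Y{\left(l,w \right)} = -4$ ($Y{\left(l,w \right)} = 2 - 6 = -4$)
$\left(\sqrt{\left(1 - 2\right) + Y{\left(q{\left(4 \right)},5 \right)}}\right)^{3} = \left(\sqrt{\left(1 - 2\right) - 4}\right)^{3} = \left(\sqrt{-1 - 4}\right)^{3} = \left(\sqrt{-5}\right)^{3} = \left(i \sqrt{5}\right)^{3} = - 5 i \sqrt{5}$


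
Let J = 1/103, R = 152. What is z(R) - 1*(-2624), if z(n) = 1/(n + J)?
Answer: 41084071/15657 ≈ 2624.0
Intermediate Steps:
J = 1/103 ≈ 0.0097087
z(n) = 1/(1/103 + n) (z(n) = 1/(n + 1/103) = 1/(1/103 + n))
z(R) - 1*(-2624) = 103/(1 + 103*152) - 1*(-2624) = 103/(1 + 15656) + 2624 = 103/15657 + 2624 = 41084071/15657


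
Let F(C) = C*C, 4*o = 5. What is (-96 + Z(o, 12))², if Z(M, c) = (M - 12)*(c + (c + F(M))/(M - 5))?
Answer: 1995319561/57600 ≈ 34641.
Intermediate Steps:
o = 5/4 (o = (¼)*5 = 5/4 ≈ 1.2500)
F(C) = C²
Z(M, c) = (-12 + M)*(c + (c + M²)/(-5 + M)) (Z(M, c) = (M - 12)*(c + (c + M²)/(M - 5)) = (-12 + M)*(c + (c + M²)/(-5 + M)))
(-96 + Z(o, 12))² = (-96 + ((5/4)³ - 12*(5/4)² + 48*12 + 12*(5/4)² - 16*5/4*12)/(-5 + 5/4))² = (-96 + (125/64 - 12*25/16 + 576 + 12*(25/16) - 240)/(-15/4))² = (-96 - 4*(125/64 - 75/4 + 576 + 75/4 - 240)/15)² = (-96 - 4/15*21629/64)² = (-96 - 21629/240)² = (-44669/240)² = 1995319561/57600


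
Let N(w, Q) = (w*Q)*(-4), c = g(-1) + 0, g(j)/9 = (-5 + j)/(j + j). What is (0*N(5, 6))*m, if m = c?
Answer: 0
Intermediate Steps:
g(j) = 9*(-5 + j)/(2*j) (g(j) = 9*((-5 + j)/(j + j)) = 9*((-5 + j)/((2*j))) = 9*((-5 + j)*(1/(2*j))) = 9*((-5 + j)/(2*j)) = 9*(-5 + j)/(2*j))
c = 27 (c = (9/2)*(-5 - 1)/(-1) + 0 = (9/2)*(-1)*(-6) + 0 = 27 + 0 = 27)
m = 27
N(w, Q) = -4*Q*w (N(w, Q) = (Q*w)*(-4) = -4*Q*w)
(0*N(5, 6))*m = (0*(-4*6*5))*27 = (0*(-120))*27 = 0*27 = 0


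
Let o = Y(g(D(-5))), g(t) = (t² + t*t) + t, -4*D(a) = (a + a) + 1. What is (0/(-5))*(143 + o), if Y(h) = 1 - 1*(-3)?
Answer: 0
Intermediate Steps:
D(a) = -¼ - a/2 (D(a) = -((a + a) + 1)/4 = -(2*a + 1)/4 = -(1 + 2*a)/4 = -¼ - a/2)
g(t) = t + 2*t² (g(t) = (t² + t²) + t = 2*t² + t = t + 2*t²)
Y(h) = 4 (Y(h) = 1 + 3 = 4)
o = 4
(0/(-5))*(143 + o) = (0/(-5))*(143 + 4) = (0*(-⅕))*147 = 0*147 = 0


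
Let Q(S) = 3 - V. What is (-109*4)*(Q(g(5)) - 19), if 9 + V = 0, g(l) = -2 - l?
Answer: 3052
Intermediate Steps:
V = -9 (V = -9 + 0 = -9)
Q(S) = 12 (Q(S) = 3 - 1*(-9) = 3 + 9 = 12)
(-109*4)*(Q(g(5)) - 19) = (-109*4)*(12 - 19) = -436*(-7) = 3052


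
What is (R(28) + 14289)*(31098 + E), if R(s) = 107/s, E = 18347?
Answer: 19787839555/28 ≈ 7.0671e+8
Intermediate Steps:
(R(28) + 14289)*(31098 + E) = (107/28 + 14289)*(31098 + 18347) = (107*(1/28) + 14289)*49445 = (107/28 + 14289)*49445 = (400199/28)*49445 = 19787839555/28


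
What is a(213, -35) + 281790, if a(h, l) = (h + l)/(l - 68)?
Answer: 29024192/103 ≈ 2.8179e+5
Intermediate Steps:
a(h, l) = (h + l)/(-68 + l)
a(213, -35) + 281790 = (213 - 35)/(-68 - 35) + 281790 = 178/(-103) + 281790 = -1/103*178 + 281790 = -178/103 + 281790 = 29024192/103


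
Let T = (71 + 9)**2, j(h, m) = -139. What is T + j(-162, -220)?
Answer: 6261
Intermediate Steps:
T = 6400 (T = 80**2 = 6400)
T + j(-162, -220) = 6400 - 139 = 6261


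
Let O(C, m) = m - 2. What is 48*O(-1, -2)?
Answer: -192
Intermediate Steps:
O(C, m) = -2 + m
48*O(-1, -2) = 48*(-2 - 2) = 48*(-4) = -192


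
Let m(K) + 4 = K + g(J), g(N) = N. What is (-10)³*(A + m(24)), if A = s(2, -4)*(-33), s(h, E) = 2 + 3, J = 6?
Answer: 139000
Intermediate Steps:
s(h, E) = 5
m(K) = 2 + K (m(K) = -4 + (K + 6) = -4 + (6 + K) = 2 + K)
A = -165 (A = 5*(-33) = -165)
(-10)³*(A + m(24)) = (-10)³*(-165 + (2 + 24)) = -1000*(-165 + 26) = -1000*(-139) = 139000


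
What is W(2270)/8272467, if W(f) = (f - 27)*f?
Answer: 5091610/8272467 ≈ 0.61549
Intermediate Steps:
W(f) = f*(-27 + f) (W(f) = (-27 + f)*f = f*(-27 + f))
W(2270)/8272467 = (2270*(-27 + 2270))/8272467 = (2270*2243)*(1/8272467) = 5091610*(1/8272467) = 5091610/8272467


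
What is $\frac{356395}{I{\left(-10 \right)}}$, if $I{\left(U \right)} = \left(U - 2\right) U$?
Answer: $\frac{71279}{24} \approx 2970.0$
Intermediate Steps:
$I{\left(U \right)} = U \left(-2 + U\right)$ ($I{\left(U \right)} = \left(-2 + U\right) U = U \left(-2 + U\right)$)
$\frac{356395}{I{\left(-10 \right)}} = \frac{356395}{\left(-10\right) \left(-2 - 10\right)} = \frac{356395}{\left(-10\right) \left(-12\right)} = \frac{356395}{120} = 356395 \cdot \frac{1}{120} = \frac{71279}{24}$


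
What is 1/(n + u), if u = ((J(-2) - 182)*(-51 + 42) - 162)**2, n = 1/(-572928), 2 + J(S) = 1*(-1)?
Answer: 572928/1294249508351 ≈ 4.4267e-7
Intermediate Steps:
J(S) = -3 (J(S) = -2 + 1*(-1) = -2 - 1 = -3)
n = -1/572928 ≈ -1.7454e-6
u = 2259009 (u = ((-3 - 182)*(-51 + 42) - 162)**2 = (-185*(-9) - 162)**2 = (1665 - 162)**2 = 1503**2 = 2259009)
1/(n + u) = 1/(-1/572928 + 2259009) = 1/(1294249508351/572928) = 572928/1294249508351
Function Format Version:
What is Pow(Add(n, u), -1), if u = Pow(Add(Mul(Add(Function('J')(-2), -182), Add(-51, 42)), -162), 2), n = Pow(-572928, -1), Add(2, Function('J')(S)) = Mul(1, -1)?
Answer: Rational(572928, 1294249508351) ≈ 4.4267e-7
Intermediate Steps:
Function('J')(S) = -3 (Function('J')(S) = Add(-2, Mul(1, -1)) = Add(-2, -1) = -3)
n = Rational(-1, 572928) ≈ -1.7454e-6
u = 2259009 (u = Pow(Add(Mul(Add(-3, -182), Add(-51, 42)), -162), 2) = Pow(Add(Mul(-185, -9), -162), 2) = Pow(Add(1665, -162), 2) = Pow(1503, 2) = 2259009)
Pow(Add(n, u), -1) = Pow(Add(Rational(-1, 572928), 2259009), -1) = Pow(Rational(1294249508351, 572928), -1) = Rational(572928, 1294249508351)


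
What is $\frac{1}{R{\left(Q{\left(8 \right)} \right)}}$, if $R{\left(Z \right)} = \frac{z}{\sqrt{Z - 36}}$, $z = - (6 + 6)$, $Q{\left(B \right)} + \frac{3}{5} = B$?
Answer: $- \frac{i \sqrt{715}}{60} \approx - 0.44566 i$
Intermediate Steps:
$Q{\left(B \right)} = - \frac{3}{5} + B$
$z = -12$ ($z = \left(-1\right) 12 = -12$)
$R{\left(Z \right)} = - \frac{12}{\sqrt{-36 + Z}}$ ($R{\left(Z \right)} = - \frac{12}{\sqrt{Z - 36}} = - \frac{12}{\sqrt{-36 + Z}}$)
$\frac{1}{R{\left(Q{\left(8 \right)} \right)}} = \frac{1}{\left(-12\right) \frac{1}{\sqrt{-36 + \left(- \frac{3}{5} + 8\right)}}} = \frac{1}{\left(-12\right) \frac{1}{\sqrt{-36 + \frac{37}{5}}}} = \frac{1}{\left(-12\right) \frac{1}{\sqrt{- \frac{143}{5}}}} = \frac{1}{\left(-12\right) \left(- \frac{i \sqrt{715}}{143}\right)} = \frac{1}{\frac{12}{143} i \sqrt{715}} = - \frac{i \sqrt{715}}{60}$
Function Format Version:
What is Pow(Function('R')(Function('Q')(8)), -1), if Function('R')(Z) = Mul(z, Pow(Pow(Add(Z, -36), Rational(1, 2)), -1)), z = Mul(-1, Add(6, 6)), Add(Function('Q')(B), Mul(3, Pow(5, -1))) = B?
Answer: Mul(Rational(-1, 60), I, Pow(715, Rational(1, 2))) ≈ Mul(-0.44566, I)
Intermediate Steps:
Function('Q')(B) = Add(Rational(-3, 5), B)
z = -12 (z = Mul(-1, 12) = -12)
Function('R')(Z) = Mul(-12, Pow(Add(-36, Z), Rational(-1, 2))) (Function('R')(Z) = Mul(-12, Pow(Pow(Add(Z, -36), Rational(1, 2)), -1)) = Mul(-12, Pow(Pow(Add(-36, Z), Rational(1, 2)), -1)) = Mul(-12, Pow(Add(-36, Z), Rational(-1, 2))))
Pow(Function('R')(Function('Q')(8)), -1) = Pow(Mul(-12, Pow(Add(-36, Add(Rational(-3, 5), 8)), Rational(-1, 2))), -1) = Pow(Mul(-12, Pow(Add(-36, Rational(37, 5)), Rational(-1, 2))), -1) = Pow(Mul(-12, Pow(Rational(-143, 5), Rational(-1, 2))), -1) = Pow(Mul(-12, Mul(Rational(-1, 143), I, Pow(715, Rational(1, 2)))), -1) = Pow(Mul(Rational(12, 143), I, Pow(715, Rational(1, 2))), -1) = Mul(Rational(-1, 60), I, Pow(715, Rational(1, 2)))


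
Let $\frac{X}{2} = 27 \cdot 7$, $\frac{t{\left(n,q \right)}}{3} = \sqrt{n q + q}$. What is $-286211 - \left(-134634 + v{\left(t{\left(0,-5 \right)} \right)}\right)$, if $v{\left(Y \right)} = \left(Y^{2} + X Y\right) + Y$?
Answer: $-151532 - 1137 i \sqrt{5} \approx -1.5153 \cdot 10^{5} - 2542.4 i$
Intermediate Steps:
$t{\left(n,q \right)} = 3 \sqrt{q + n q}$ ($t{\left(n,q \right)} = 3 \sqrt{n q + q} = 3 \sqrt{q + n q}$)
$X = 378$ ($X = 2 \cdot 27 \cdot 7 = 2 \cdot 189 = 378$)
$v{\left(Y \right)} = Y^{2} + 379 Y$ ($v{\left(Y \right)} = \left(Y^{2} + 378 Y\right) + Y = Y^{2} + 379 Y$)
$-286211 - \left(-134634 + v{\left(t{\left(0,-5 \right)} \right)}\right) = -286211 - \left(-134634 + 3 \sqrt{- 5 \left(1 + 0\right)} \left(379 + 3 \sqrt{- 5 \left(1 + 0\right)}\right)\right) = -286211 - \left(-134634 + 3 \sqrt{\left(-5\right) 1} \left(379 + 3 \sqrt{\left(-5\right) 1}\right)\right) = -286211 - \left(-134634 + 3 \sqrt{-5} \left(379 + 3 \sqrt{-5}\right)\right) = -286211 - \left(-134634 + 3 i \sqrt{5} \left(379 + 3 i \sqrt{5}\right)\right) = -286211 + \left(134634 - 3 i \sqrt{5} \left(379 + 3 i \sqrt{5}\right)\right) = -151577 - 3 i \sqrt{5} \left(379 + 3 i \sqrt{5}\right)$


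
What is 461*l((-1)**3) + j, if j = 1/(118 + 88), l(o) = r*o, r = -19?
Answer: 1804355/206 ≈ 8759.0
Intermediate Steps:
l(o) = -19*o
j = 1/206 ≈ 0.0048544
461*l((-1)**3) + j = 461*(-19*(-1)**3) + 1/206 = 461*(-19*(-1)) + 1/206 = 461*19 + 1/206 = 8759 + 1/206 = 1804355/206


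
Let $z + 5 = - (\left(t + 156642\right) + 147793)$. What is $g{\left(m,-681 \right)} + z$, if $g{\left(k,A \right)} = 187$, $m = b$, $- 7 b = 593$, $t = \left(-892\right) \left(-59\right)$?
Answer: $-356881$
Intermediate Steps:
$t = 52628$
$b = - \frac{593}{7}$ ($b = \left(- \frac{1}{7}\right) 593 = - \frac{593}{7} \approx -84.714$)
$m = - \frac{593}{7} \approx -84.714$
$z = -357068$ ($z = -5 - \left(\left(52628 + 156642\right) + 147793\right) = -5 - \left(209270 + 147793\right) = -5 - 357063 = -357068$)
$g{\left(m,-681 \right)} + z = 187 - 357068 = -356881$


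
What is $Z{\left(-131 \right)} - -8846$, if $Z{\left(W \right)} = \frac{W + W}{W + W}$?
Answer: $8847$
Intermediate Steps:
$Z{\left(W \right)} = 1$ ($Z{\left(W \right)} = \frac{2 W}{2 W} = 2 W \frac{1}{2 W} = 1$)
$Z{\left(-131 \right)} - -8846 = 1 - -8846 = 1 + 8846 = 8847$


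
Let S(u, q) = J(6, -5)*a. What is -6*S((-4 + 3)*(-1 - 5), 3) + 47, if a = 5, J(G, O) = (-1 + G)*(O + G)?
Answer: -103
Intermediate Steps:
J(G, O) = (-1 + G)*(G + O)
S(u, q) = 25 (S(u, q) = (6**2 - 1*6 - 1*(-5) + 6*(-5))*5 = (36 - 6 + 5 - 30)*5 = 5*5 = 25)
-6*S((-4 + 3)*(-1 - 5), 3) + 47 = -6*25 + 47 = -150 + 47 = -103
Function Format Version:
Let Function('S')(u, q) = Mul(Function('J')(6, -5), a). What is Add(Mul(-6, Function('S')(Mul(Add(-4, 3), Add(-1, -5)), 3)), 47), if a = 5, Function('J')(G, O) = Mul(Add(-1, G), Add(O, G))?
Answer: -103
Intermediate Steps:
Function('J')(G, O) = Mul(Add(-1, G), Add(G, O))
Function('S')(u, q) = 25 (Function('S')(u, q) = Mul(Add(Pow(6, 2), Mul(-1, 6), Mul(-1, -5), Mul(6, -5)), 5) = Mul(Add(36, -6, 5, -30), 5) = Mul(5, 5) = 25)
Add(Mul(-6, Function('S')(Mul(Add(-4, 3), Add(-1, -5)), 3)), 47) = Add(Mul(-6, 25), 47) = Add(-150, 47) = -103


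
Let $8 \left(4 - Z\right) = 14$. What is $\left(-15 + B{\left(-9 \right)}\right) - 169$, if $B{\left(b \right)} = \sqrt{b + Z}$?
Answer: $-184 + \frac{3 i \sqrt{3}}{2} \approx -184.0 + 2.5981 i$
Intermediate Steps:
$Z = \frac{9}{4}$ ($Z = 4 - \frac{7}{4} = \frac{9}{4} \approx 2.25$)
$B{\left(b \right)} = \sqrt{\frac{9}{4} + b}$ ($B{\left(b \right)} = \sqrt{b + \frac{9}{4}} = \sqrt{\frac{9}{4} + b}$)
$\left(-15 + B{\left(-9 \right)}\right) - 169 = \left(-15 + \frac{\sqrt{9 + 4 \left(-9\right)}}{2}\right) - 169 = \left(-15 + \frac{\sqrt{9 - 36}}{2}\right) - 169 = \left(-15 + \frac{\sqrt{-27}}{2}\right) - 169 = \left(-15 + \frac{3 i \sqrt{3}}{2}\right) - 169 = -184 + \frac{3 i \sqrt{3}}{2}$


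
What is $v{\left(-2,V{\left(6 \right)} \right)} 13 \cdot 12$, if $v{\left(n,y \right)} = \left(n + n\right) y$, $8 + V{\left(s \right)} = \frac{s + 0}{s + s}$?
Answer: $4680$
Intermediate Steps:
$V{\left(s \right)} = - \frac{15}{2}$ ($V{\left(s \right)} = -8 + \frac{s + 0}{s + s} = -8 + \frac{s}{2 s} = -8 + s \frac{1}{2 s} = -8 + \frac{1}{2} = - \frac{15}{2}$)
$v{\left(n,y \right)} = 2 n y$
$v{\left(-2,V{\left(6 \right)} \right)} 13 \cdot 12 = 2 \left(-2\right) \left(- \frac{15}{2}\right) 13 \cdot 12 = 30 \cdot 13 \cdot 12 = 390 \cdot 12 = 4680$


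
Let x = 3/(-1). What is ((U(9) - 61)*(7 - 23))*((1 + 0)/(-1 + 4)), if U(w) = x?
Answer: 1024/3 ≈ 341.33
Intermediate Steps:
x = -3 (x = 3*(-1) = -3)
U(w) = -3
((U(9) - 61)*(7 - 23))*((1 + 0)/(-1 + 4)) = ((-3 - 61)*(7 - 23))*((1 + 0)/(-1 + 4)) = (-64*(-16))*(1/3) = 1024*(1*(⅓)) = 1024*(⅓) = 1024/3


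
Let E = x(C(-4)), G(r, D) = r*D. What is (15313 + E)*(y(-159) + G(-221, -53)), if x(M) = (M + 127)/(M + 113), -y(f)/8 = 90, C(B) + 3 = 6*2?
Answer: 10269231873/61 ≈ 1.6835e+8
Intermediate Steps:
C(B) = 9 (C(B) = -3 + 6*2 = -3 + 12 = 9)
G(r, D) = D*r
y(f) = -720 (y(f) = -8*90 = -720)
x(M) = (127 + M)/(113 + M)
E = 68/61 (E = (127 + 9)/(113 + 9) = 136/122 = (1/122)*136 = 68/61 ≈ 1.1148)
(15313 + E)*(y(-159) + G(-221, -53)) = (15313 + 68/61)*(-720 - 53*(-221)) = 934161*(-720 + 11713)/61 = (934161/61)*10993 = 10269231873/61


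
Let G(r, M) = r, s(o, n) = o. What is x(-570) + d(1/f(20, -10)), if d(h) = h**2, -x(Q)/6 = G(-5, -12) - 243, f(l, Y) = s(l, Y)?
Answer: 595201/400 ≈ 1488.0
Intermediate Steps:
f(l, Y) = l
x(Q) = 1488 (x(Q) = -6*(-5 - 243) = -6*(-248) = 1488)
x(-570) + d(1/f(20, -10)) = 1488 + (1/20)**2 = 1488 + 1/400 = 595201/400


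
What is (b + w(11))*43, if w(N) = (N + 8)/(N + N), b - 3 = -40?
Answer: -34185/22 ≈ -1553.9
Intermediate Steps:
b = -37 (b = 3 - 40 = -37)
w(N) = (8 + N)/(2*N) (w(N) = (8 + N)/((2*N)) = (8 + N)*(1/(2*N)) = (8 + N)/(2*N))
(b + w(11))*43 = (-37 + (½)*(8 + 11)/11)*43 = (-37 + (½)*(1/11)*19)*43 = (-37 + 19/22)*43 = -795/22*43 = -34185/22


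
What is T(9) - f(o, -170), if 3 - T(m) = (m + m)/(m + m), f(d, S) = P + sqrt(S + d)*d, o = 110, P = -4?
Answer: 6 - 220*I*sqrt(15) ≈ 6.0 - 852.06*I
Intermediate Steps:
f(d, S) = -4 + d*sqrt(S + d) (f(d, S) = -4 + sqrt(S + d)*d = -4 + d*sqrt(S + d))
T(m) = 2 (T(m) = 3 - (m + m)/(m + m) = 3 - 2*m/(2*m) = 3 - 2*m*1/(2*m) = 3 - 1*1 = 3 - 1 = 2)
T(9) - f(o, -170) = 2 - (-4 + 110*sqrt(-170 + 110)) = 2 - (-4 + 110*sqrt(-60)) = 2 - (-4 + 110*(2*I*sqrt(15))) = 2 - (-4 + 220*I*sqrt(15)) = 2 + (4 - 220*I*sqrt(15)) = 6 - 220*I*sqrt(15)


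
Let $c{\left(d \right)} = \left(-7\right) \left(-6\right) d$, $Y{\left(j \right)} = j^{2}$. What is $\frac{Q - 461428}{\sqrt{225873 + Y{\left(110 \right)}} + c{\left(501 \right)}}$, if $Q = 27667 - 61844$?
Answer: $- \frac{10428520410}{442527791} + \frac{495605 \sqrt{237973}}{442527791} \approx -23.019$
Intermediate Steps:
$Q = -34177$
$c{\left(d \right)} = 42 d$
$\frac{Q - 461428}{\sqrt{225873 + Y{\left(110 \right)}} + c{\left(501 \right)}} = \frac{-34177 - 461428}{\sqrt{225873 + 110^{2}} + 42 \cdot 501} = - \frac{495605}{\sqrt{225873 + 12100} + 21042} = - \frac{495605}{\sqrt{237973} + 21042} = - \frac{495605}{21042 + \sqrt{237973}}$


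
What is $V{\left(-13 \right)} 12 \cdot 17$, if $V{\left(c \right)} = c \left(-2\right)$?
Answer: $5304$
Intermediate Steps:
$V{\left(c \right)} = - 2 c$
$V{\left(-13 \right)} 12 \cdot 17 = \left(-2\right) \left(-13\right) 12 \cdot 17 = 26 \cdot 204 = 5304$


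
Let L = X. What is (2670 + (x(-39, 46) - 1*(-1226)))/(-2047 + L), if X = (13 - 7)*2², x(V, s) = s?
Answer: -3942/2023 ≈ -1.9486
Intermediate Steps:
X = 24 (X = 6*4 = 24)
L = 24
(2670 + (x(-39, 46) - 1*(-1226)))/(-2047 + L) = (2670 + (46 - 1*(-1226)))/(-2047 + 24) = (2670 + (46 + 1226))/(-2023) = (2670 + 1272)*(-1/2023) = 3942*(-1/2023) = -3942/2023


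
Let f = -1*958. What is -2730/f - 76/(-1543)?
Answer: 2142599/739097 ≈ 2.8989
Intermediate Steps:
f = -958
-2730/f - 76/(-1543) = -2730/(-958) - 76/(-1543) = -2730*(-1/958) - 76*(-1/1543) = 1365/479 + 76/1543 = 2142599/739097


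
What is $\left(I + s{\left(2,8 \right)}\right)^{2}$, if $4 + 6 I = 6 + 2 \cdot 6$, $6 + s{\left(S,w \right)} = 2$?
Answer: $\frac{25}{9} \approx 2.7778$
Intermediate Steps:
$s{\left(S,w \right)} = -4$ ($s{\left(S,w \right)} = -6 + 2 = -4$)
$I = \frac{7}{3}$ ($I = - \frac{2}{3} + \frac{6 + 2 \cdot 6}{6} = - \frac{2}{3} + \frac{6 + 12}{6} = - \frac{2}{3} + \frac{1}{6} \cdot 18 = - \frac{2}{3} + 3 = \frac{7}{3} \approx 2.3333$)
$\left(I + s{\left(2,8 \right)}\right)^{2} = \left(\frac{7}{3} - 4\right)^{2} = \left(- \frac{5}{3}\right)^{2} = \frac{25}{9}$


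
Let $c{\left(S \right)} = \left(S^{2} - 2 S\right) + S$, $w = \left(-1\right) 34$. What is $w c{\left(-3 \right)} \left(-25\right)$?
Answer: $10200$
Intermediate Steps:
$w = -34$
$c{\left(S \right)} = S^{2} - S$
$w c{\left(-3 \right)} \left(-25\right) = - 34 \left(- 3 \left(-1 - 3\right)\right) \left(-25\right) = - 34 \left(\left(-3\right) \left(-4\right)\right) \left(-25\right) = \left(-34\right) 12 \left(-25\right) = \left(-408\right) \left(-25\right) = 10200$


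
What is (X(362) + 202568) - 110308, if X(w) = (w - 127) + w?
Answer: 92857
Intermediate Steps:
X(w) = -127 + 2*w (X(w) = (-127 + w) + w = -127 + 2*w)
(X(362) + 202568) - 110308 = ((-127 + 2*362) + 202568) - 110308 = ((-127 + 724) + 202568) - 110308 = (597 + 202568) - 110308 = 203165 - 110308 = 92857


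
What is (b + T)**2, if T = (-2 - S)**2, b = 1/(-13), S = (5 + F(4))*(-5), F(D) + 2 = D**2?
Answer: 12641854096/169 ≈ 7.4804e+7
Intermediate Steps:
F(D) = -2 + D**2
S = -95 (S = (5 + (-2 + 4**2))*(-5) = (5 + (-2 + 16))*(-5) = (5 + 14)*(-5) = 19*(-5) = -95)
b = -1/13 ≈ -0.076923
T = 8649 (T = (-2 - 1*(-95))**2 = (-2 + 95)**2 = 93**2 = 8649)
(b + T)**2 = (-1/13 + 8649)**2 = (112436/13)**2 = 12641854096/169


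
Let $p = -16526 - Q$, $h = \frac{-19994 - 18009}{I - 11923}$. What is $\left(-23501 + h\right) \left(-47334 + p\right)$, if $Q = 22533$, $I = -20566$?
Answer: $\frac{65959844788498}{32489} \approx 2.0302 \cdot 10^{9}$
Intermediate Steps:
$h = \frac{38003}{32489}$ ($h = \frac{-19994 - 18009}{-20566 - 11923} = - \frac{38003}{-32489} = \left(-38003\right) \left(- \frac{1}{32489}\right) = \frac{38003}{32489} \approx 1.1697$)
$p = -39059$ ($p = -16526 - 22533 = -39059$)
$\left(-23501 + h\right) \left(-47334 + p\right) = \left(-23501 + \frac{38003}{32489}\right) \left(-47334 - 39059\right) = \left(- \frac{763485986}{32489}\right) \left(-86393\right) = \frac{65959844788498}{32489}$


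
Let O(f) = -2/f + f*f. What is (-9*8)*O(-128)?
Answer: -9437193/8 ≈ -1.1797e+6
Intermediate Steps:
O(f) = f² - 2/f (O(f) = -2/f + f² = f² - 2/f)
(-9*8)*O(-128) = (-9*8)*((-2 + (-128)³)/(-128)) = -(-9)*(-2 - 2097152)/16 = -(-9)*(-2097154)/16 = -72*1048577/64 = -9437193/8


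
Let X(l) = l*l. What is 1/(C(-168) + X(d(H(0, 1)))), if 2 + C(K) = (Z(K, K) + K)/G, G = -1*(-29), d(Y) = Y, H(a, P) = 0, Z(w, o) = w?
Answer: -29/394 ≈ -0.073604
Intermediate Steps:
X(l) = l²
G = 29
C(K) = -2 + 2*K/29 (C(K) = -2 + (K + K)/29 = -2 + (2*K)*(1/29) = -2 + 2*K/29)
1/(C(-168) + X(d(H(0, 1)))) = 1/((-2 + (2/29)*(-168)) + 0²) = 1/((-2 - 336/29) + 0) = 1/(-394/29 + 0) = 1/(-394/29) = -29/394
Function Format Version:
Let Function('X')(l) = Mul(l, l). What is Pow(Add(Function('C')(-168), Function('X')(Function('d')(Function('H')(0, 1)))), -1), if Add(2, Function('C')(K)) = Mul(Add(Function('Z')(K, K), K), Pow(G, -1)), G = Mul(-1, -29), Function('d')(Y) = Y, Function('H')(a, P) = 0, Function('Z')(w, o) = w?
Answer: Rational(-29, 394) ≈ -0.073604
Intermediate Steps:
Function('X')(l) = Pow(l, 2)
G = 29
Function('C')(K) = Add(-2, Mul(Rational(2, 29), K)) (Function('C')(K) = Add(-2, Mul(Add(K, K), Pow(29, -1))) = Add(-2, Mul(Mul(2, K), Rational(1, 29))) = Add(-2, Mul(Rational(2, 29), K)))
Pow(Add(Function('C')(-168), Function('X')(Function('d')(Function('H')(0, 1)))), -1) = Pow(Add(Add(-2, Mul(Rational(2, 29), -168)), Pow(0, 2)), -1) = Pow(Add(Add(-2, Rational(-336, 29)), 0), -1) = Pow(Add(Rational(-394, 29), 0), -1) = Pow(Rational(-394, 29), -1) = Rational(-29, 394)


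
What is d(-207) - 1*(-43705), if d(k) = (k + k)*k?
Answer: 129403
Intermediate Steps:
d(k) = 2*k² (d(k) = (2*k)*k = 2*k²)
d(-207) - 1*(-43705) = 2*(-207)² - 1*(-43705) = 2*42849 + 43705 = 85698 + 43705 = 129403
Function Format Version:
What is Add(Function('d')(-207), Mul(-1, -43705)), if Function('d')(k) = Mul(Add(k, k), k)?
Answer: 129403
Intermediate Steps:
Function('d')(k) = Mul(2, Pow(k, 2)) (Function('d')(k) = Mul(Mul(2, k), k) = Mul(2, Pow(k, 2)))
Add(Function('d')(-207), Mul(-1, -43705)) = Add(Mul(2, Pow(-207, 2)), Mul(-1, -43705)) = Add(Mul(2, 42849), 43705) = Add(85698, 43705) = 129403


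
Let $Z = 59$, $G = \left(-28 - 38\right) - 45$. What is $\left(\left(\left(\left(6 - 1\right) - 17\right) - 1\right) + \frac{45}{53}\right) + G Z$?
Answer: $- \frac{347741}{53} \approx -6561.1$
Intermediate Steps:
$G = -111$ ($G = -66 - 45 = -111$)
$\left(\left(\left(\left(6 - 1\right) - 17\right) - 1\right) + \frac{45}{53}\right) + G Z = \left(\left(\left(\left(6 - 1\right) - 17\right) - 1\right) + \frac{45}{53}\right) - 6549 = \left(\left(\left(5 - 17\right) - 1\right) + 45 \cdot \frac{1}{53}\right) - 6549 = \left(\left(-12 - 1\right) + \frac{45}{53}\right) - 6549 = \left(-13 + \frac{45}{53}\right) - 6549 = - \frac{644}{53} - 6549 = - \frac{347741}{53}$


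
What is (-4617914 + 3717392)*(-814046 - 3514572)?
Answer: 3898015738596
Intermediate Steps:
(-4617914 + 3717392)*(-814046 - 3514572) = -900522*(-4328618) = 3898015738596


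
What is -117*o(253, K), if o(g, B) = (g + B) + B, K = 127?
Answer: -59319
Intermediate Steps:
o(g, B) = g + 2*B (o(g, B) = (B + g) + B = g + 2*B)
-117*o(253, K) = -117*(253 + 2*127) = -117*(253 + 254) = -117*507 = -59319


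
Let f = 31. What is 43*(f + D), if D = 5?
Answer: 1548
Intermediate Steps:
43*(f + D) = 43*(31 + 5) = 43*36 = 1548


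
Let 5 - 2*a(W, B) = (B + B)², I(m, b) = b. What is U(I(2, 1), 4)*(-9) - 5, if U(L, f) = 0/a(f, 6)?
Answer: -5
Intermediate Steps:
a(W, B) = 5/2 - 2*B² (a(W, B) = 5/2 - (B + B)²/2 = 5/2 - 4*B²/2 = 5/2 - 2*B²)
U(L, f) = 0 (U(L, f) = 0/(5/2 - 2*6²) = 0/(5/2 - 2*36) = 0/(5/2 - 72) = 0/(-139/2) = 0*(-2/139) = 0)
U(I(2, 1), 4)*(-9) - 5 = 0*(-9) - 5 = 0 - 5 = -5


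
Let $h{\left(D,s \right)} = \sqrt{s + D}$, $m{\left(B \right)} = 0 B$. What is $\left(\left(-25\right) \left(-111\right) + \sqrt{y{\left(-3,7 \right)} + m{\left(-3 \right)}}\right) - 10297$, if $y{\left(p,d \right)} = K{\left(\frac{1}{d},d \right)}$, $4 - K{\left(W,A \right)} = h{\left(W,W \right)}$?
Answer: $-7522 + \frac{\sqrt{196 - 7 \sqrt{14}}}{7} \approx -7520.1$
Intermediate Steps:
$m{\left(B \right)} = 0$
$h{\left(D,s \right)} = \sqrt{D + s}$
$K{\left(W,A \right)} = 4 - \sqrt{2} \sqrt{W}$ ($K{\left(W,A \right)} = 4 - \sqrt{W + W} = 4 - \sqrt{2 W} = 4 - \sqrt{2} \sqrt{W}$)
$y{\left(p,d \right)} = 4 - \sqrt{2} \sqrt{\frac{1}{d}}$
$\left(\left(-25\right) \left(-111\right) + \sqrt{y{\left(-3,7 \right)} + m{\left(-3 \right)}}\right) - 10297 = \left(\left(-25\right) \left(-111\right) + \sqrt{\left(4 - \sqrt{2} \sqrt{\frac{1}{7}}\right) + 0}\right) - 10297 = \left(2775 + \sqrt{\left(4 - \frac{\sqrt{2}}{\sqrt{7}}\right) + 0}\right) - 10297 = \left(2775 + \sqrt{\left(4 - \sqrt{2} \frac{\sqrt{7}}{7}\right) + 0}\right) - 10297 = \left(2775 + \sqrt{\left(4 - \frac{\sqrt{14}}{7}\right) + 0}\right) - 10297 = \left(2775 + \sqrt{4 - \frac{\sqrt{14}}{7}}\right) - 10297 = -7522 + \sqrt{4 - \frac{\sqrt{14}}{7}}$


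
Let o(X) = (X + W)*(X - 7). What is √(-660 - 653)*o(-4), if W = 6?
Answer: -22*I*√1313 ≈ -797.18*I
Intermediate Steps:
o(X) = (-7 + X)*(6 + X) (o(X) = (X + 6)*(X - 7) = (6 + X)*(-7 + X) = (-7 + X)*(6 + X))
√(-660 - 653)*o(-4) = √(-660 - 653)*(-42 + (-4)² - 1*(-4)) = √(-1313)*(-42 + 16 + 4) = (I*√1313)*(-22) = -22*I*√1313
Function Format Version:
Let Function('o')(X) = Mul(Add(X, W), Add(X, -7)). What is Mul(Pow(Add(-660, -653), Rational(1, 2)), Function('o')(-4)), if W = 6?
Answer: Mul(-22, I, Pow(1313, Rational(1, 2))) ≈ Mul(-797.18, I)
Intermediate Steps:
Function('o')(X) = Mul(Add(-7, X), Add(6, X)) (Function('o')(X) = Mul(Add(X, 6), Add(X, -7)) = Mul(Add(6, X), Add(-7, X)) = Mul(Add(-7, X), Add(6, X)))
Mul(Pow(Add(-660, -653), Rational(1, 2)), Function('o')(-4)) = Mul(Pow(Add(-660, -653), Rational(1, 2)), Add(-42, Pow(-4, 2), Mul(-1, -4))) = Mul(Pow(-1313, Rational(1, 2)), Add(-42, 16, 4)) = Mul(Mul(I, Pow(1313, Rational(1, 2))), -22) = Mul(-22, I, Pow(1313, Rational(1, 2)))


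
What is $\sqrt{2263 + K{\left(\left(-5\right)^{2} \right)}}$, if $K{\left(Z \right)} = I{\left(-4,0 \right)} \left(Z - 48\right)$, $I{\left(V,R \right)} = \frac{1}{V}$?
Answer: $\frac{55 \sqrt{3}}{2} \approx 47.631$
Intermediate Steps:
$K{\left(Z \right)} = 12 - \frac{Z}{4}$ ($K{\left(Z \right)} = \frac{Z - 48}{-4} = - \frac{-48 + Z}{4} = 12 - \frac{Z}{4}$)
$\sqrt{2263 + K{\left(\left(-5\right)^{2} \right)}} = \sqrt{2263 + \left(12 - \frac{\left(-5\right)^{2}}{4}\right)} = \sqrt{2263 + \left(12 - \frac{25}{4}\right)} = \sqrt{2263 + \frac{23}{4}} = \sqrt{\frac{9075}{4}} = \frac{55 \sqrt{3}}{2}$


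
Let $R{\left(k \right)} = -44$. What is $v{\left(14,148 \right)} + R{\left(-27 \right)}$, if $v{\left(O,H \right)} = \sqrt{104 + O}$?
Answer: $-44 + \sqrt{118} \approx -33.137$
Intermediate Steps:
$v{\left(14,148 \right)} + R{\left(-27 \right)} = \sqrt{104 + 14} - 44 = \sqrt{118} - 44 = -44 + \sqrt{118}$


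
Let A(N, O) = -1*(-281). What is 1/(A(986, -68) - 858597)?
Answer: -1/858316 ≈ -1.1651e-6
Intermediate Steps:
A(N, O) = 281
1/(A(986, -68) - 858597) = 1/(281 - 858597) = 1/(-858316) = -1/858316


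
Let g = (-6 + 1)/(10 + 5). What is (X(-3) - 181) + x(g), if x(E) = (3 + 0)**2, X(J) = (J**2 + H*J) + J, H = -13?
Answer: -127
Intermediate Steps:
X(J) = J**2 - 12*J (X(J) = (J**2 - 13*J) + J = J**2 - 12*J)
g = -1/3 (g = -5/15 = -5*1/15 = -1/3 ≈ -0.33333)
x(E) = 9 (x(E) = 3**2 = 9)
(X(-3) - 181) + x(g) = (-3*(-12 - 3) - 181) + 9 = (-3*(-15) - 181) + 9 = (45 - 181) + 9 = -136 + 9 = -127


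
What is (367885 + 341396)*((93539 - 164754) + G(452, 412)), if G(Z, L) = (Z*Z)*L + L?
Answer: 59652266292045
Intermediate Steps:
G(Z, L) = L + L*Z² (G(Z, L) = Z²*L + L = L*Z² + L = L + L*Z²)
(367885 + 341396)*((93539 - 164754) + G(452, 412)) = (367885 + 341396)*((93539 - 164754) + 412*(1 + 452²)) = 709281*(-71215 + 412*(1 + 204304)) = 709281*(-71215 + 412*204305) = 709281*(-71215 + 84173660) = 709281*84102445 = 59652266292045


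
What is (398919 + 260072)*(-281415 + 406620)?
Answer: 82508968155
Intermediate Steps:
(398919 + 260072)*(-281415 + 406620) = 658991*125205 = 82508968155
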